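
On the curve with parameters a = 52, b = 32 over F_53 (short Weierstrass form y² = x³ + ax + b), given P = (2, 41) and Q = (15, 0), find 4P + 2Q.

First 4P:
Repeated addition: build up to 4P.
2P: tangent at (2, 41): λ = (3·2² + 52)/(2·41) ≡ 11/29. 29⁻¹ ≡ 11 (mod 53) since 29·11 = 319 ≡ 1, so λ ≡ 11·11 ≡ 15.
  x = λ² - 2 - 2 = 225 - 4 ≡ 9; y = λ·(2 - 9) - 41 ≡ 13. → (9, 13)
3P: (9, 13) + (2, 41). λ = (41 - 13)/(2 - 9) ≡ 28/46 mod 53. 46⁻¹ ≡ 15 (mod 53), so λ ≡ 49.
  x = λ² - 9 - 2 = 2401 - 11 ≡ 5; y = λ·(9 - 5) - 13 ≡ 24. → (5, 24)
4P: (5, 24) + (2, 41). λ = (41 - 24)/(2 - 5) ≡ 17/50 mod 53. 50⁻¹ ≡ 35 (mod 53), so λ ≡ 12.
  x = λ² - 5 - 2 = 144 - 7 ≡ 31; y = λ·(5 - 31) - 24 ≡ 35. → (31, 35)
4P = (31, 35).
Next 2Q:
Repeated addition: build up to 2Q.
2Q: (15, 0) + (15, 0): same x and y₁ ≡ -y₂, so the sum is O.
2Q = O.
Finally 4P + 2Q:
(31, 35) + O = (31, 35) (identity).

(31, 35)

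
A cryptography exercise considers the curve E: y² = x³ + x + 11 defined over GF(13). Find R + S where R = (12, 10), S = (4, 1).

(12, 10) + (4, 1). λ = (1 - 10)/(4 - 12) ≡ 4/5 mod 13. 5⁻¹ ≡ 8 (mod 13) since 5·8 = 40 ≡ 1, so λ ≡ 6.
  x = λ² - 12 - 4 = 36 - 16 ≡ 7; y = λ·(12 - 7) - 10 ≡ 7. → (7, 7)

(7, 7)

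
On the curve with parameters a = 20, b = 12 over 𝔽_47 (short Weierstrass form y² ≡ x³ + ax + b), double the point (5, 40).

tangent at (5, 40): λ = (3·5² + 20)/(2·40) ≡ 1/33. 33⁻¹ ≡ 10 (mod 47), so λ ≡ 1·10 ≡ 10.
  x = λ² - 5 - 5 = 100 - 10 ≡ 43; y = λ·(5 - 43) - 40 ≡ 3. → (43, 3)

(43, 3)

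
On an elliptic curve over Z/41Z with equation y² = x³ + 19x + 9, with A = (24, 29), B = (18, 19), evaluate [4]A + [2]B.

(25, 18)

First 4A:
Repeated addition: build up to 4A.
2A: tangent at (24, 29): λ = (3·24² + 19)/(2·29) ≡ 25/17. 17⁻¹ ≡ 29 (mod 41) since 17·29 = 493 ≡ 1, so λ ≡ 25·29 ≡ 28.
  x = λ² - 24 - 24 = 784 - 48 ≡ 39; y = λ·(24 - 39) - 29 ≡ 2. → (39, 2)
3A: (39, 2) + (24, 29). λ = (29 - 2)/(24 - 39) ≡ 27/26 mod 41. 26⁻¹ ≡ 30 (mod 41) since 26·30 = 780 ≡ 1, so λ ≡ 31.
  x = λ² - 39 - 24 = 961 - 63 ≡ 37; y = λ·(39 - 37) - 2 ≡ 19. → (37, 19)
4A: (37, 19) + (24, 29). λ = (29 - 19)/(24 - 37) ≡ 10/28 mod 41. 28⁻¹ ≡ 22 (mod 41) since 28·22 = 616 ≡ 1, so λ ≡ 15.
  x = λ² - 37 - 24 = 225 - 61 ≡ 0; y = λ·(37 - 0) - 19 ≡ 3. → (0, 3)
4A = (0, 3).
Next 2B:
Repeated addition: build up to 2B.
2B: tangent at (18, 19): λ = (3·18² + 19)/(2·19) ≡ 7/38. 38⁻¹ ≡ 27 (mod 41), so λ ≡ 7·27 ≡ 25.
  x = λ² - 18 - 18 = 625 - 36 ≡ 15; y = λ·(18 - 15) - 19 ≡ 15. → (15, 15)
2B = (15, 15).
Finally 4A + 2B:
(0, 3) + (15, 15). λ = (15 - 3)/(15 - 0) ≡ 12/15 mod 41. 15⁻¹ ≡ 11 (mod 41), so λ ≡ 9.
  x = λ² - 0 - 15 = 81 - 15 ≡ 25; y = λ·(0 - 25) - 3 ≡ 18. → (25, 18)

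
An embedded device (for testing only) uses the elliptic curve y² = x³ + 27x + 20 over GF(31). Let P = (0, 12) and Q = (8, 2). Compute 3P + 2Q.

(20, 29)

First 3P:
Repeated addition: build up to 3P.
2P: tangent at (0, 12): λ = (3·0² + 27)/(2·12) ≡ 27/24. 24⁻¹ ≡ 22 (mod 31) since 24·22 = 528 ≡ 1, so λ ≡ 27·22 ≡ 5.
  x = λ² - 0 - 0 = 25 - 0 ≡ 25; y = λ·(0 - 25) - 12 ≡ 18. → (25, 18)
3P: (25, 18) + (0, 12). λ = (12 - 18)/(0 - 25) ≡ 25/6 mod 31. 6⁻¹ ≡ 26 (mod 31), so λ ≡ 30.
  x = λ² - 25 - 0 = 900 - 25 ≡ 7; y = λ·(25 - 7) - 18 ≡ 26. → (7, 26)
3P = (7, 26).
Next 2Q:
Repeated addition: build up to 2Q.
2Q: tangent at (8, 2): λ = (3·8² + 27)/(2·2) ≡ 2/4. 4⁻¹ ≡ 8 (mod 31) since 4·8 = 32 ≡ 1, so λ ≡ 2·8 ≡ 16.
  x = λ² - 8 - 8 = 256 - 16 ≡ 23; y = λ·(8 - 23) - 2 ≡ 6. → (23, 6)
2Q = (23, 6).
Finally 3P + 2Q:
(7, 26) + (23, 6). λ = (6 - 26)/(23 - 7) ≡ 11/16 mod 31. 16⁻¹ ≡ 2 (mod 31), so λ ≡ 22.
  x = λ² - 7 - 23 = 484 - 30 ≡ 20; y = λ·(7 - 20) - 26 ≡ 29. → (20, 29)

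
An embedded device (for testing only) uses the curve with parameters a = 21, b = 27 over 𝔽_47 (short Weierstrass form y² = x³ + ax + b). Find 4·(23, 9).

(25, 44)

Write P = (23, 9).
Double-and-add on 4 = (100)₂. Start with P = (23, 9) for the leading 1-bit.
double: tangent at (23, 9): λ = (3·23² + 21)/(2·9) ≡ 10/18. 18⁻¹ ≡ 34 (mod 47) since 18·34 = 612 ≡ 1, so λ ≡ 10·34 ≡ 11.
  x = λ² - 23 - 23 = 121 - 46 ≡ 28; y = λ·(23 - 28) - 9 ≡ 30. → (28, 30)
double: tangent at (28, 30): λ = (3·28² + 21)/(2·30) ≡ 23/13. 13⁻¹ ≡ 29 (mod 47) since 13·29 = 377 ≡ 1, so λ ≡ 23·29 ≡ 9.
  x = λ² - 28 - 28 = 81 - 56 ≡ 25; y = λ·(28 - 25) - 30 ≡ 44. → (25, 44)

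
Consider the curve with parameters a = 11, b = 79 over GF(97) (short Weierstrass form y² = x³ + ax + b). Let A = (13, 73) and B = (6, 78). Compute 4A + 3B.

(19, 39)

First 4A:
Double-and-add on 4 = (100)₂. Start with A = (13, 73) for the leading 1-bit.
double: tangent at (13, 73): λ = (3·13² + 11)/(2·73) ≡ 33/49. 49⁻¹ ≡ 2 (mod 97) since 49·2 = 98 ≡ 1, so λ ≡ 33·2 ≡ 66.
  x = λ² - 13 - 13 = 4356 - 26 ≡ 62; y = λ·(13 - 62) - 73 ≡ 88. → (62, 88)
double: tangent at (62, 88): λ = (3·62² + 11)/(2·88) ≡ 0/79. 79⁻¹ ≡ 70 (mod 97) since 79·70 = 5530 ≡ 1, so λ ≡ 0·70 ≡ 0.
  x = λ² - 62 - 62 = 0 - 124 ≡ 70; y = λ·(62 - 70) - 88 ≡ 9. → (70, 9)
4A = (70, 9).
Next 3B:
Repeated addition: build up to 3B.
2B: tangent at (6, 78): λ = (3·6² + 11)/(2·78) ≡ 22/59. 59⁻¹ ≡ 74 (mod 97) since 59·74 = 4366 ≡ 1, so λ ≡ 22·74 ≡ 76.
  x = λ² - 6 - 6 = 5776 - 12 ≡ 41; y = λ·(6 - 41) - 78 ≡ 75. → (41, 75)
3B: (41, 75) + (6, 78). λ = (78 - 75)/(6 - 41) ≡ 3/62 mod 97. 62⁻¹ ≡ 36 (mod 97) since 62·36 = 2232 ≡ 1, so λ ≡ 11.
  x = λ² - 41 - 6 = 121 - 47 ≡ 74; y = λ·(41 - 74) - 75 ≡ 47. → (74, 47)
3B = (74, 47).
Finally 4A + 3B:
(70, 9) + (74, 47). λ = (47 - 9)/(74 - 70) ≡ 38/4 mod 97. 4⁻¹ ≡ 73 (mod 97) since 4·73 = 292 ≡ 1, so λ ≡ 58.
  x = λ² - 70 - 74 = 3364 - 144 ≡ 19; y = λ·(70 - 19) - 9 ≡ 39. → (19, 39)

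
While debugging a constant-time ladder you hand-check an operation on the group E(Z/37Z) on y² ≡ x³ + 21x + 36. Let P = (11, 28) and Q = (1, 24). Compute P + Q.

(11, 28) + (1, 24). λ = (24 - 28)/(1 - 11) ≡ 33/27 mod 37. 27⁻¹ ≡ 11 (mod 37), so λ ≡ 30.
  x = λ² - 11 - 1 = 900 - 12 ≡ 0; y = λ·(11 - 0) - 28 ≡ 6. → (0, 6)

(0, 6)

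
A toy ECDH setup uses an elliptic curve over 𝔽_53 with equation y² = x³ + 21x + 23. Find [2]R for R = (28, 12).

tangent at (28, 12): λ = (3·28² + 21)/(2·12) ≡ 41/24. 24⁻¹ ≡ 42 (mod 53), so λ ≡ 41·42 ≡ 26.
  x = λ² - 28 - 28 = 676 - 56 ≡ 37; y = λ·(28 - 37) - 12 ≡ 19. → (37, 19)

(37, 19)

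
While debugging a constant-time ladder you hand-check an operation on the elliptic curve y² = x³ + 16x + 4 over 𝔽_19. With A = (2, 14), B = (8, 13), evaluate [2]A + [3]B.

(15, 3)

First 2A:
Repeated addition: build up to 2A.
2A: tangent at (2, 14): λ = (3·2² + 16)/(2·14) ≡ 9/9. 9⁻¹ ≡ 17 (mod 19) since 9·17 = 153 ≡ 1, so λ ≡ 9·17 ≡ 1.
  x = λ² - 2 - 2 = 1 - 4 ≡ 16; y = λ·(2 - 16) - 14 ≡ 10. → (16, 10)
2A = (16, 10).
Next 3B:
Repeated addition: build up to 3B.
2B: tangent at (8, 13): λ = (3·8² + 16)/(2·13) ≡ 18/7. 7⁻¹ ≡ 11 (mod 19) since 7·11 = 77 ≡ 1, so λ ≡ 18·11 ≡ 8.
  x = λ² - 8 - 8 = 64 - 16 ≡ 10; y = λ·(8 - 10) - 13 ≡ 9. → (10, 9)
3B: (10, 9) + (8, 13). λ = (13 - 9)/(8 - 10) ≡ 4/17 mod 19. 17⁻¹ ≡ 9 (mod 19), so λ ≡ 17.
  x = λ² - 10 - 8 = 289 - 18 ≡ 5; y = λ·(10 - 5) - 9 ≡ 0. → (5, 0)
3B = (5, 0).
Finally 2A + 3B:
(16, 10) + (5, 0). λ = (0 - 10)/(5 - 16) ≡ 9/8 mod 19. 8⁻¹ ≡ 12 (mod 19), so λ ≡ 13.
  x = λ² - 16 - 5 = 169 - 21 ≡ 15; y = λ·(16 - 15) - 10 ≡ 3. → (15, 3)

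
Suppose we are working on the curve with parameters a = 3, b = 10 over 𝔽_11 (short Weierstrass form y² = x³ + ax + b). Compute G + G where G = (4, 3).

(1, 6)

tangent at (4, 3): λ = (3·4² + 3)/(2·3) ≡ 7/6. 6⁻¹ ≡ 2 (mod 11) since 6·2 = 12 ≡ 1, so λ ≡ 7·2 ≡ 3.
  x = λ² - 4 - 4 = 9 - 8 ≡ 1; y = λ·(4 - 1) - 3 ≡ 6. → (1, 6)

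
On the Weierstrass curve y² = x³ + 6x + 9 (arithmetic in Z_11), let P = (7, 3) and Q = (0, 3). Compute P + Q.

(4, 8)

(7, 3) + (0, 3). λ = (3 - 3)/(0 - 7) ≡ 0/4 mod 11. 4⁻¹ ≡ 3 (mod 11), so λ ≡ 0.
  x = λ² - 7 - 0 = 0 - 7 ≡ 4; y = λ·(7 - 4) - 3 ≡ 8. → (4, 8)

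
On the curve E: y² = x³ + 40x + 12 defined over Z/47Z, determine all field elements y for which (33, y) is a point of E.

none

x³ + 40x + 12 = 37269 ≡ 45 (mod 47).
45 is a non-residue mod 47; no y exists.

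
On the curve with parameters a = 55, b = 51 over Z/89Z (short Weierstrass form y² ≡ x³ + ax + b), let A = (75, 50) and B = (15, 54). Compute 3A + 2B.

(7, 45)

First 3A:
Repeated addition: build up to 3A.
2A: tangent at (75, 50): λ = (3·75² + 55)/(2·50) ≡ 20/11. 11⁻¹ ≡ 81 (mod 89), so λ ≡ 20·81 ≡ 18.
  x = λ² - 75 - 75 = 324 - 150 ≡ 85; y = λ·(75 - 85) - 50 ≡ 37. → (85, 37)
3A: (85, 37) + (75, 50). λ = (50 - 37)/(75 - 85) ≡ 13/79 mod 89. 79⁻¹ ≡ 80 (mod 89), so λ ≡ 61.
  x = λ² - 85 - 75 = 3721 - 160 ≡ 1; y = λ·(85 - 1) - 37 ≡ 14. → (1, 14)
3A = (1, 14).
Next 2B:
Repeated addition: build up to 2B.
2B: tangent at (15, 54): λ = (3·15² + 55)/(2·54) ≡ 18/19. 19⁻¹ ≡ 75 (mod 89) since 19·75 = 1425 ≡ 1, so λ ≡ 18·75 ≡ 15.
  x = λ² - 15 - 15 = 225 - 30 ≡ 17; y = λ·(15 - 17) - 54 ≡ 5. → (17, 5)
2B = (17, 5).
Finally 3A + 2B:
(1, 14) + (17, 5). λ = (5 - 14)/(17 - 1) ≡ 80/16 mod 89. 16⁻¹ ≡ 39 (mod 89) since 16·39 = 624 ≡ 1, so λ ≡ 5.
  x = λ² - 1 - 17 = 25 - 18 ≡ 7; y = λ·(1 - 7) - 14 ≡ 45. → (7, 45)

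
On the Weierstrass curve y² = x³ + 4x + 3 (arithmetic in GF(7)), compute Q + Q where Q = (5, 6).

tangent at (5, 6): λ = (3·5² + 4)/(2·6) ≡ 2/5. 5⁻¹ ≡ 3 (mod 7), so λ ≡ 2·3 ≡ 6.
  x = λ² - 5 - 5 = 36 - 10 ≡ 5; y = λ·(5 - 5) - 6 ≡ 1. → (5, 1)

(5, 1)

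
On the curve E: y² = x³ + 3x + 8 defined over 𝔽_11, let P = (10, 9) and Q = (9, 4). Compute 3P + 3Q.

First 3P:
Repeated addition: build up to 3P.
2P: tangent at (10, 9): λ = (3·10² + 3)/(2·9) ≡ 6/7. 7⁻¹ ≡ 8 (mod 11), so λ ≡ 6·8 ≡ 4.
  x = λ² - 10 - 10 = 16 - 20 ≡ 7; y = λ·(10 - 7) - 9 ≡ 3. → (7, 3)
3P: (7, 3) + (10, 9). λ = (9 - 3)/(10 - 7) ≡ 6/3 mod 11. 3⁻¹ ≡ 4 (mod 11), so λ ≡ 2.
  x = λ² - 7 - 10 = 4 - 17 ≡ 9; y = λ·(7 - 9) - 3 ≡ 4. → (9, 4)
3P = (9, 4).
Next 3Q:
Repeated addition: build up to 3Q.
2Q: tangent at (9, 4): λ = (3·9² + 3)/(2·4) ≡ 4/8. 8⁻¹ ≡ 7 (mod 11), so λ ≡ 4·7 ≡ 6.
  x = λ² - 9 - 9 = 36 - 18 ≡ 7; y = λ·(9 - 7) - 4 ≡ 8. → (7, 8)
3Q: (7, 8) + (9, 4). λ = (4 - 8)/(9 - 7) ≡ 7/2 mod 11. 2⁻¹ ≡ 6 (mod 11) since 2·6 = 12 ≡ 1, so λ ≡ 9.
  x = λ² - 7 - 9 = 81 - 16 ≡ 10; y = λ·(7 - 10) - 8 ≡ 9. → (10, 9)
3Q = (10, 9).
Finally 3P + 3Q:
(9, 4) + (10, 9). λ = (9 - 4)/(10 - 9) ≡ 5/1 mod 11. 1⁻¹ ≡ 1 (mod 11) since 1·1 = 1 ≡ 1, so λ ≡ 5.
  x = λ² - 9 - 10 = 25 - 19 ≡ 6; y = λ·(9 - 6) - 4 ≡ 0. → (6, 0)

(6, 0)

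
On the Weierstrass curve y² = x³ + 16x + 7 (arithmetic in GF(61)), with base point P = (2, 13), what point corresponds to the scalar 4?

(52, 54)

Repeated addition: build up to 4P.
2P: tangent at (2, 13): λ = (3·2² + 16)/(2·13) ≡ 28/26. 26⁻¹ ≡ 54 (mod 61), so λ ≡ 28·54 ≡ 48.
  x = λ² - 2 - 2 = 2304 - 4 ≡ 43; y = λ·(2 - 43) - 13 ≡ 32. → (43, 32)
3P: (43, 32) + (2, 13). λ = (13 - 32)/(2 - 43) ≡ 42/20 mod 61. 20⁻¹ ≡ 58 (mod 61) since 20·58 = 1160 ≡ 1, so λ ≡ 57.
  x = λ² - 43 - 2 = 3249 - 45 ≡ 32; y = λ·(43 - 32) - 32 ≡ 46. → (32, 46)
4P: (32, 46) + (2, 13). λ = (13 - 46)/(2 - 32) ≡ 28/31 mod 61. 31⁻¹ ≡ 2 (mod 61), so λ ≡ 56.
  x = λ² - 32 - 2 = 3136 - 34 ≡ 52; y = λ·(32 - 52) - 46 ≡ 54. → (52, 54)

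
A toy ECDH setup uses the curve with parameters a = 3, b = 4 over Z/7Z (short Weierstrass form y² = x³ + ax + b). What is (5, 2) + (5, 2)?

(1, 6)

tangent at (5, 2): λ = (3·5² + 3)/(2·2) ≡ 1/4. 4⁻¹ ≡ 2 (mod 7), so λ ≡ 1·2 ≡ 2.
  x = λ² - 5 - 5 = 4 - 10 ≡ 1; y = λ·(5 - 1) - 2 ≡ 6. → (1, 6)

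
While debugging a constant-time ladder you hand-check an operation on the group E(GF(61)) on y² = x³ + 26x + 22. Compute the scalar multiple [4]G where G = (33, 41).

(48, 7)

Double-and-add on 4 = (100)₂. Start with G = (33, 41) for the leading 1-bit.
double: tangent at (33, 41): λ = (3·33² + 26)/(2·41) ≡ 60/21. 21⁻¹ ≡ 32 (mod 61) since 21·32 = 672 ≡ 1, so λ ≡ 60·32 ≡ 29.
  x = λ² - 33 - 33 = 841 - 66 ≡ 43; y = λ·(33 - 43) - 41 ≡ 35. → (43, 35)
double: tangent at (43, 35): λ = (3·43² + 26)/(2·35) ≡ 22/9. 9⁻¹ ≡ 34 (mod 61), so λ ≡ 22·34 ≡ 16.
  x = λ² - 43 - 43 = 256 - 86 ≡ 48; y = λ·(43 - 48) - 35 ≡ 7. → (48, 7)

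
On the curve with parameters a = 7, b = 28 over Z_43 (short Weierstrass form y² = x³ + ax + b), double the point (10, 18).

(29, 29)

tangent at (10, 18): λ = (3·10² + 7)/(2·18) ≡ 6/36. 36⁻¹ ≡ 6 (mod 43), so λ ≡ 6·6 ≡ 36.
  x = λ² - 10 - 10 = 1296 - 20 ≡ 29; y = λ·(10 - 29) - 18 ≡ 29. → (29, 29)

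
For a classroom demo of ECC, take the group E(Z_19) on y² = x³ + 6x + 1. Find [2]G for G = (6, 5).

tangent at (6, 5): λ = (3·6² + 6)/(2·5) ≡ 0/10. 10⁻¹ ≡ 2 (mod 19) since 10·2 = 20 ≡ 1, so λ ≡ 0·2 ≡ 0.
  x = λ² - 6 - 6 = 0 - 12 ≡ 7; y = λ·(6 - 7) - 5 ≡ 14. → (7, 14)

(7, 14)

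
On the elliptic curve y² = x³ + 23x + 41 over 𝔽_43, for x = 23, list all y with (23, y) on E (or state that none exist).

3, 40

x³ + 23x + 41 = 12737 ≡ 9 (mod 43).
Square roots of 9 mod 43: 3 and 40 (since 3² = 9 ≡ 9).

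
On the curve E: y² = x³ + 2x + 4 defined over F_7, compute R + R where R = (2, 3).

(3, 4)

tangent at (2, 3): λ = (3·2² + 2)/(2·3) ≡ 0/6. 6⁻¹ ≡ 6 (mod 7) since 6·6 = 36 ≡ 1, so λ ≡ 0·6 ≡ 0.
  x = λ² - 2 - 2 = 0 - 4 ≡ 3; y = λ·(2 - 3) - 3 ≡ 4. → (3, 4)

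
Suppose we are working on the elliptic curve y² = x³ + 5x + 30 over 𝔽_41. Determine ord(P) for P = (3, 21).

11

2P: tangent at (3, 21): λ = (3·3² + 5)/(2·21) ≡ 32/1. 1⁻¹ ≡ 1 (mod 41), so λ ≡ 32·1 ≡ 32.
  x = λ² - 3 - 3 = 1024 - 6 ≡ 34; y = λ·(3 - 34) - 21 ≡ 12. → (34, 12)
3P: (34, 12) + (3, 21). λ = (21 - 12)/(3 - 34) ≡ 9/10 mod 41. 10⁻¹ ≡ 37 (mod 41), so λ ≡ 5.
  x = λ² - 34 - 3 = 25 - 37 ≡ 29; y = λ·(34 - 29) - 12 ≡ 13. → (29, 13)
4P: (29, 13) + (3, 21). λ = (21 - 13)/(3 - 29) ≡ 8/15 mod 41. 15⁻¹ ≡ 11 (mod 41), so λ ≡ 6.
  x = λ² - 29 - 3 = 36 - 32 ≡ 4; y = λ·(29 - 4) - 13 ≡ 14. → (4, 14)
5P: (4, 14) + (3, 21). λ = (21 - 14)/(3 - 4) ≡ 7/40 mod 41. 40⁻¹ ≡ 40 (mod 41) since 40·40 = 1600 ≡ 1, so λ ≡ 34.
  x = λ² - 4 - 3 = 1156 - 7 ≡ 1; y = λ·(4 - 1) - 14 ≡ 6. → (1, 6)
6P: (1, 6) + (3, 21). λ = (21 - 6)/(3 - 1) ≡ 15/2 mod 41. 2⁻¹ ≡ 21 (mod 41), so λ ≡ 28.
  x = λ² - 1 - 3 = 784 - 4 ≡ 1; y = λ·(1 - 1) - 6 ≡ 35. → (1, 35)
7P: (1, 35) + (3, 21). λ = (21 - 35)/(3 - 1) ≡ 27/2 mod 41. 2⁻¹ ≡ 21 (mod 41) since 2·21 = 42 ≡ 1, so λ ≡ 34.
  x = λ² - 1 - 3 = 1156 - 4 ≡ 4; y = λ·(1 - 4) - 35 ≡ 27. → (4, 27)
8P: (4, 27) + (3, 21). λ = (21 - 27)/(3 - 4) ≡ 35/40 mod 41. 40⁻¹ ≡ 40 (mod 41), so λ ≡ 6.
  x = λ² - 4 - 3 = 36 - 7 ≡ 29; y = λ·(4 - 29) - 27 ≡ 28. → (29, 28)
9P: (29, 28) + (3, 21). λ = (21 - 28)/(3 - 29) ≡ 34/15 mod 41. 15⁻¹ ≡ 11 (mod 41), so λ ≡ 5.
  x = λ² - 29 - 3 = 25 - 32 ≡ 34; y = λ·(29 - 34) - 28 ≡ 29. → (34, 29)
10P: (34, 29) + (3, 21). λ = (21 - 29)/(3 - 34) ≡ 33/10 mod 41. 10⁻¹ ≡ 37 (mod 41) since 10·37 = 370 ≡ 1, so λ ≡ 32.
  x = λ² - 34 - 3 = 1024 - 37 ≡ 3; y = λ·(34 - 3) - 29 ≡ 20. → (3, 20)
11P: (3, 20) + (3, 21): same x and y₁ ≡ -y₂, so the sum is O.
11P = O, so the order is 11.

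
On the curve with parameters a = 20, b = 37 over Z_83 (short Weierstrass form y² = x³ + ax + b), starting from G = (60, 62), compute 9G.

(54, 47)

Repeated addition: build up to 9G.
2G: tangent at (60, 62): λ = (3·60² + 20)/(2·62) ≡ 30/41. 41⁻¹ ≡ 81 (mod 83) since 41·81 = 3321 ≡ 1, so λ ≡ 30·81 ≡ 23.
  x = λ² - 60 - 60 = 529 - 120 ≡ 77; y = λ·(60 - 77) - 62 ≡ 45. → (77, 45)
3G: (77, 45) + (60, 62). λ = (62 - 45)/(60 - 77) ≡ 17/66 mod 83. 66⁻¹ ≡ 39 (mod 83) since 66·39 = 2574 ≡ 1, so λ ≡ 82.
  x = λ² - 77 - 60 = 6724 - 137 ≡ 30; y = λ·(77 - 30) - 45 ≡ 74. → (30, 74)
4G: (30, 74) + (60, 62). λ = (62 - 74)/(60 - 30) ≡ 71/30 mod 83. 30⁻¹ ≡ 36 (mod 83) since 30·36 = 1080 ≡ 1, so λ ≡ 66.
  x = λ² - 30 - 60 = 4356 - 90 ≡ 33; y = λ·(30 - 33) - 74 ≡ 60. → (33, 60)
5G: (33, 60) + (60, 62). λ = (62 - 60)/(60 - 33) ≡ 2/27 mod 83. 27⁻¹ ≡ 40 (mod 83), so λ ≡ 80.
  x = λ² - 33 - 60 = 6400 - 93 ≡ 82; y = λ·(33 - 82) - 60 ≡ 4. → (82, 4)
6G: (82, 4) + (60, 62). λ = (62 - 4)/(60 - 82) ≡ 58/61 mod 83. 61⁻¹ ≡ 49 (mod 83), so λ ≡ 20.
  x = λ² - 82 - 60 = 400 - 142 ≡ 9; y = λ·(82 - 9) - 4 ≡ 45. → (9, 45)
7G: (9, 45) + (60, 62). λ = (62 - 45)/(60 - 9) ≡ 17/51 mod 83. 51⁻¹ ≡ 70 (mod 83) since 51·70 = 3570 ≡ 1, so λ ≡ 28.
  x = λ² - 9 - 60 = 784 - 69 ≡ 51; y = λ·(9 - 51) - 45 ≡ 24. → (51, 24)
8G: (51, 24) + (60, 62). λ = (62 - 24)/(60 - 51) ≡ 38/9 mod 83. 9⁻¹ ≡ 37 (mod 83), so λ ≡ 78.
  x = λ² - 51 - 60 = 6084 - 111 ≡ 80; y = λ·(51 - 80) - 24 ≡ 38. → (80, 38)
9G: (80, 38) + (60, 62). λ = (62 - 38)/(60 - 80) ≡ 24/63 mod 83. 63⁻¹ ≡ 29 (mod 83), so λ ≡ 32.
  x = λ² - 80 - 60 = 1024 - 140 ≡ 54; y = λ·(80 - 54) - 38 ≡ 47. → (54, 47)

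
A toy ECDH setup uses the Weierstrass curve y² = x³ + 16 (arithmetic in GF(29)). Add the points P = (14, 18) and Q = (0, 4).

(16, 9)

(14, 18) + (0, 4). λ = (4 - 18)/(0 - 14) ≡ 15/15 mod 29. 15⁻¹ ≡ 2 (mod 29), so λ ≡ 1.
  x = λ² - 14 - 0 = 1 - 14 ≡ 16; y = λ·(14 - 16) - 18 ≡ 9. → (16, 9)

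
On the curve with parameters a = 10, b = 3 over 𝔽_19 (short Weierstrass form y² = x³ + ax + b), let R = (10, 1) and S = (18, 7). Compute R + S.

(7, 6)

(10, 1) + (18, 7). λ = (7 - 1)/(18 - 10) ≡ 6/8 mod 19. 8⁻¹ ≡ 12 (mod 19), so λ ≡ 15.
  x = λ² - 10 - 18 = 225 - 28 ≡ 7; y = λ·(10 - 7) - 1 ≡ 6. → (7, 6)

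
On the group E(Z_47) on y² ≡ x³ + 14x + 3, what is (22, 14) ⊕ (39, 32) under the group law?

(22, 14) + (39, 32). λ = (32 - 14)/(39 - 22) ≡ 18/17 mod 47. 17⁻¹ ≡ 36 (mod 47), so λ ≡ 37.
  x = λ² - 22 - 39 = 1369 - 61 ≡ 39; y = λ·(22 - 39) - 14 ≡ 15. → (39, 15)

(39, 15)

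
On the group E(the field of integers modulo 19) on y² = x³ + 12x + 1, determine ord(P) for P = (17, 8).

2P: tangent at (17, 8): λ = (3·17² + 12)/(2·8) ≡ 5/16. 16⁻¹ ≡ 6 (mod 19) since 16·6 = 96 ≡ 1, so λ ≡ 5·6 ≡ 11.
  x = λ² - 17 - 17 = 121 - 34 ≡ 11; y = λ·(17 - 11) - 8 ≡ 1. → (11, 1)
3P: (11, 1) + (17, 8). λ = (8 - 1)/(17 - 11) ≡ 7/6 mod 19. 6⁻¹ ≡ 16 (mod 19), so λ ≡ 17.
  x = λ² - 11 - 17 = 289 - 28 ≡ 14; y = λ·(11 - 14) - 1 ≡ 5. → (14, 5)
4P: (14, 5) + (17, 8). λ = (8 - 5)/(17 - 14) ≡ 3/3 mod 19. 3⁻¹ ≡ 13 (mod 19) since 3·13 = 39 ≡ 1, so λ ≡ 1.
  x = λ² - 14 - 17 = 1 - 31 ≡ 8; y = λ·(14 - 8) - 5 ≡ 1. → (8, 1)
5P: (8, 1) + (17, 8). λ = (8 - 1)/(17 - 8) ≡ 7/9 mod 19. 9⁻¹ ≡ 17 (mod 19) since 9·17 = 153 ≡ 1, so λ ≡ 5.
  x = λ² - 8 - 17 = 25 - 25 ≡ 0; y = λ·(8 - 0) - 1 ≡ 1. → (0, 1)
6P: (0, 1) + (17, 8). λ = (8 - 1)/(17 - 0) ≡ 7/17 mod 19. 17⁻¹ ≡ 9 (mod 19) since 17·9 = 153 ≡ 1, so λ ≡ 6.
  x = λ² - 0 - 17 = 36 - 17 ≡ 0; y = λ·(0 - 0) - 1 ≡ 18. → (0, 18)
7P: (0, 18) + (17, 8). λ = (8 - 18)/(17 - 0) ≡ 9/17 mod 19. 17⁻¹ ≡ 9 (mod 19) since 17·9 = 153 ≡ 1, so λ ≡ 5.
  x = λ² - 0 - 17 = 25 - 17 ≡ 8; y = λ·(0 - 8) - 18 ≡ 18. → (8, 18)
8P: (8, 18) + (17, 8). λ = (8 - 18)/(17 - 8) ≡ 9/9 mod 19. 9⁻¹ ≡ 17 (mod 19), so λ ≡ 1.
  x = λ² - 8 - 17 = 1 - 25 ≡ 14; y = λ·(8 - 14) - 18 ≡ 14. → (14, 14)
9P: (14, 14) + (17, 8). λ = (8 - 14)/(17 - 14) ≡ 13/3 mod 19. 3⁻¹ ≡ 13 (mod 19), so λ ≡ 17.
  x = λ² - 14 - 17 = 289 - 31 ≡ 11; y = λ·(14 - 11) - 14 ≡ 18. → (11, 18)
10P: (11, 18) + (17, 8). λ = (8 - 18)/(17 - 11) ≡ 9/6 mod 19. 6⁻¹ ≡ 16 (mod 19), so λ ≡ 11.
  x = λ² - 11 - 17 = 121 - 28 ≡ 17; y = λ·(11 - 17) - 18 ≡ 11. → (17, 11)
11P: (17, 11) + (17, 8): same x and y₁ ≡ -y₂, so the sum is the point at infinity.
11P = the point at infinity, so the order is 11.

11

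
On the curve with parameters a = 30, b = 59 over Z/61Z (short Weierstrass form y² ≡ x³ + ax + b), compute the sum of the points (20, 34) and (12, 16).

(20, 34) + (12, 16). λ = (16 - 34)/(12 - 20) ≡ 43/53 mod 61. 53⁻¹ ≡ 38 (mod 61), so λ ≡ 48.
  x = λ² - 20 - 12 = 2304 - 32 ≡ 15; y = λ·(20 - 15) - 34 ≡ 23. → (15, 23)

(15, 23)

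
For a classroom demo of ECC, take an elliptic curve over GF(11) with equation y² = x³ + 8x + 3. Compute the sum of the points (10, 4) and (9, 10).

(10, 4) + (9, 10). λ = (10 - 4)/(9 - 10) ≡ 6/10 mod 11. 10⁻¹ ≡ 10 (mod 11) since 10·10 = 100 ≡ 1, so λ ≡ 5.
  x = λ² - 10 - 9 = 25 - 19 ≡ 6; y = λ·(10 - 6) - 4 ≡ 5. → (6, 5)

(6, 5)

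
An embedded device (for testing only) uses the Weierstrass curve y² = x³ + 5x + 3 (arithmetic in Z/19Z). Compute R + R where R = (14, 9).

(7, 1)

tangent at (14, 9): λ = (3·14² + 5)/(2·9) ≡ 4/18. 18⁻¹ ≡ 18 (mod 19), so λ ≡ 4·18 ≡ 15.
  x = λ² - 14 - 14 = 225 - 28 ≡ 7; y = λ·(14 - 7) - 9 ≡ 1. → (7, 1)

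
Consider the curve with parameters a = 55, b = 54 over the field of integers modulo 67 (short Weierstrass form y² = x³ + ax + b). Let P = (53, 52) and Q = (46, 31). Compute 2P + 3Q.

First 2P:
Repeated addition: build up to 2P.
2P: tangent at (53, 52): λ = (3·53² + 55)/(2·52) ≡ 40/37. 37⁻¹ ≡ 29 (mod 67), so λ ≡ 40·29 ≡ 21.
  x = λ² - 53 - 53 = 441 - 106 ≡ 0; y = λ·(53 - 0) - 52 ≡ 56. → (0, 56)
2P = (0, 56).
Next 3Q:
Repeated addition: build up to 3Q.
2Q: tangent at (46, 31): λ = (3·46² + 55)/(2·31) ≡ 38/62. 62⁻¹ ≡ 40 (mod 67), so λ ≡ 38·40 ≡ 46.
  x = λ² - 46 - 46 = 2116 - 92 ≡ 14; y = λ·(46 - 14) - 31 ≡ 34. → (14, 34)
3Q: (14, 34) + (46, 31). λ = (31 - 34)/(46 - 14) ≡ 64/32 mod 67. 32⁻¹ ≡ 44 (mod 67) since 32·44 = 1408 ≡ 1, so λ ≡ 2.
  x = λ² - 14 - 46 = 4 - 60 ≡ 11; y = λ·(14 - 11) - 34 ≡ 39. → (11, 39)
3Q = (11, 39).
Finally 2P + 3Q:
(0, 56) + (11, 39). λ = (39 - 56)/(11 - 0) ≡ 50/11 mod 67. 11⁻¹ ≡ 61 (mod 67) since 11·61 = 671 ≡ 1, so λ ≡ 35.
  x = λ² - 0 - 11 = 1225 - 11 ≡ 8; y = λ·(0 - 8) - 56 ≡ 66. → (8, 66)

(8, 66)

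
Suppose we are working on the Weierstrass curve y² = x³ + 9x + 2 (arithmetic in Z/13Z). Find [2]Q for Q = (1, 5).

tangent at (1, 5): λ = (3·1² + 9)/(2·5) ≡ 12/10. 10⁻¹ ≡ 4 (mod 13), so λ ≡ 12·4 ≡ 9.
  x = λ² - 1 - 1 = 81 - 2 ≡ 1; y = λ·(1 - 1) - 5 ≡ 8. → (1, 8)

(1, 8)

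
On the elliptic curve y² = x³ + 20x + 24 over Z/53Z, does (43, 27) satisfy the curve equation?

y² = 27² ≡ 40; x³ + 20x + 24 = 80391 ≡ 43 (mod 53). 40 ≠ 43.

no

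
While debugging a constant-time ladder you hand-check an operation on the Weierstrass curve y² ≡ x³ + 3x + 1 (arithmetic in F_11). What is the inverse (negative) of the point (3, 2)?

(3, 9)

-(3, 2) = (3, -2 mod 11) = (3, 9).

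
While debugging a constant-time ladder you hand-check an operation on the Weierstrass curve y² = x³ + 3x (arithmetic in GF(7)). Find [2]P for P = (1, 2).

tangent at (1, 2): λ = (3·1² + 3)/(2·2) ≡ 6/4. 4⁻¹ ≡ 2 (mod 7) since 4·2 = 8 ≡ 1, so λ ≡ 6·2 ≡ 5.
  x = λ² - 1 - 1 = 25 - 2 ≡ 2; y = λ·(1 - 2) - 2 ≡ 0. → (2, 0)

(2, 0)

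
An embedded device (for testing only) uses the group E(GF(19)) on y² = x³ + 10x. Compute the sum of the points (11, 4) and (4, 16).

(11, 4) + (4, 16). λ = (16 - 4)/(4 - 11) ≡ 12/12 mod 19. 12⁻¹ ≡ 8 (mod 19) since 12·8 = 96 ≡ 1, so λ ≡ 1.
  x = λ² - 11 - 4 = 1 - 15 ≡ 5; y = λ·(11 - 5) - 4 ≡ 2. → (5, 2)

(5, 2)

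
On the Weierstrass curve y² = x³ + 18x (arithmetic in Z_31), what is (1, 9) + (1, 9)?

tangent at (1, 9): λ = (3·1² + 18)/(2·9) ≡ 21/18. 18⁻¹ ≡ 19 (mod 31), so λ ≡ 21·19 ≡ 27.
  x = λ² - 1 - 1 = 729 - 2 ≡ 14; y = λ·(1 - 14) - 9 ≡ 12. → (14, 12)

(14, 12)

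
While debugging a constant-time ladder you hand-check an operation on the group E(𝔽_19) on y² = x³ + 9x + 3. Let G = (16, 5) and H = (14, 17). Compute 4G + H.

(14, 17)

First 4G:
Double-and-add on 4 = (100)₂. Start with G = (16, 5) for the leading 1-bit.
double: tangent at (16, 5): λ = (3·16² + 9)/(2·5) ≡ 17/10. 10⁻¹ ≡ 2 (mod 19), so λ ≡ 17·2 ≡ 15.
  x = λ² - 16 - 16 = 225 - 32 ≡ 3; y = λ·(16 - 3) - 5 ≡ 0. → (3, 0)
double: (3, 0) + (3, 0): same x and y₁ ≡ -y₂, so the sum is ∞.
4G = ∞.
Finally 4G + H:
∞ + (14, 17) = (14, 17) (identity).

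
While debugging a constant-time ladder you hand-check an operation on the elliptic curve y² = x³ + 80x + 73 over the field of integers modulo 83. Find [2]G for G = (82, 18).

tangent at (82, 18): λ = (3·82² + 80)/(2·18) ≡ 0/36. 36⁻¹ ≡ 30 (mod 83) since 36·30 = 1080 ≡ 1, so λ ≡ 0·30 ≡ 0.
  x = λ² - 82 - 82 = 0 - 164 ≡ 2; y = λ·(82 - 2) - 18 ≡ 65. → (2, 65)

(2, 65)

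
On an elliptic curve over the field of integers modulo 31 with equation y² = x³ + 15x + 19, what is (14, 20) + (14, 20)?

(28, 3)

tangent at (14, 20): λ = (3·14² + 15)/(2·20) ≡ 14/9. 9⁻¹ ≡ 7 (mod 31), so λ ≡ 14·7 ≡ 5.
  x = λ² - 14 - 14 = 25 - 28 ≡ 28; y = λ·(14 - 28) - 20 ≡ 3. → (28, 3)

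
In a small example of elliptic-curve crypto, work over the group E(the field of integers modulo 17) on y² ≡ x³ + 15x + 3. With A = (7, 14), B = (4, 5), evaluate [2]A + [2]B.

(13, 10)

First 2A:
Repeated addition: build up to 2A.
2A: tangent at (7, 14): λ = (3·7² + 15)/(2·14) ≡ 9/11. 11⁻¹ ≡ 14 (mod 17) since 11·14 = 154 ≡ 1, so λ ≡ 9·14 ≡ 7.
  x = λ² - 7 - 7 = 49 - 14 ≡ 1; y = λ·(7 - 1) - 14 ≡ 11. → (1, 11)
2A = (1, 11).
Next 2B:
Repeated addition: build up to 2B.
2B: tangent at (4, 5): λ = (3·4² + 15)/(2·5) ≡ 12/10. 10⁻¹ ≡ 12 (mod 17), so λ ≡ 12·12 ≡ 8.
  x = λ² - 4 - 4 = 64 - 8 ≡ 5; y = λ·(4 - 5) - 5 ≡ 4. → (5, 4)
2B = (5, 4).
Finally 2A + 2B:
(1, 11) + (5, 4). λ = (4 - 11)/(5 - 1) ≡ 10/4 mod 17. 4⁻¹ ≡ 13 (mod 17), so λ ≡ 11.
  x = λ² - 1 - 5 = 121 - 6 ≡ 13; y = λ·(1 - 13) - 11 ≡ 10. → (13, 10)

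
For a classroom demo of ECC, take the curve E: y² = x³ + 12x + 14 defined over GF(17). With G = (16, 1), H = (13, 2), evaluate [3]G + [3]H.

(14, 6)

First 3G:
Repeated addition: build up to 3G.
2G: tangent at (16, 1): λ = (3·16² + 12)/(2·1) ≡ 15/2. 2⁻¹ ≡ 9 (mod 17), so λ ≡ 15·9 ≡ 16.
  x = λ² - 16 - 16 = 256 - 32 ≡ 3; y = λ·(16 - 3) - 1 ≡ 3. → (3, 3)
3G: (3, 3) + (16, 1). λ = (1 - 3)/(16 - 3) ≡ 15/13 mod 17. 13⁻¹ ≡ 4 (mod 17) since 13·4 = 52 ≡ 1, so λ ≡ 9.
  x = λ² - 3 - 16 = 81 - 19 ≡ 11; y = λ·(3 - 11) - 3 ≡ 10. → (11, 10)
3G = (11, 10).
Next 3H:
Repeated addition: build up to 3H.
2H: tangent at (13, 2): λ = (3·13² + 12)/(2·2) ≡ 9/4. 4⁻¹ ≡ 13 (mod 17) since 4·13 = 52 ≡ 1, so λ ≡ 9·13 ≡ 15.
  x = λ² - 13 - 13 = 225 - 26 ≡ 12; y = λ·(13 - 12) - 2 ≡ 13. → (12, 13)
3H: (12, 13) + (13, 2). λ = (2 - 13)/(13 - 12) ≡ 6/1 mod 17. 1⁻¹ ≡ 1 (mod 17) since 1·1 = 1 ≡ 1, so λ ≡ 6.
  x = λ² - 12 - 13 = 36 - 25 ≡ 11; y = λ·(12 - 11) - 13 ≡ 10. → (11, 10)
3H = (11, 10).
Finally 3G + 3H:
tangent at (11, 10): λ = (3·11² + 12)/(2·10) ≡ 1/3. 3⁻¹ ≡ 6 (mod 17), so λ ≡ 1·6 ≡ 6.
  x = λ² - 11 - 11 = 36 - 22 ≡ 14; y = λ·(11 - 14) - 10 ≡ 6. → (14, 6)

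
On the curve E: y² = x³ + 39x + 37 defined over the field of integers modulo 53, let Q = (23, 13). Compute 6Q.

(10, 7)

Double-and-add on 6 = (110)₂. Start with Q = (23, 13) for the leading 1-bit.
double: tangent at (23, 13): λ = (3·23² + 39)/(2·13) ≡ 36/26. 26⁻¹ ≡ 51 (mod 53) since 26·51 = 1326 ≡ 1, so λ ≡ 36·51 ≡ 34.
  x = λ² - 23 - 23 = 1156 - 46 ≡ 50; y = λ·(23 - 50) - 13 ≡ 23. → (50, 23)
add Q: (50, 23) + (23, 13). λ = (13 - 23)/(23 - 50) ≡ 43/26 mod 53. 26⁻¹ ≡ 51 (mod 53), so λ ≡ 20.
  x = λ² - 50 - 23 = 400 - 73 ≡ 9; y = λ·(50 - 9) - 23 ≡ 2. → (9, 2)
double: tangent at (9, 2): λ = (3·9² + 39)/(2·2) ≡ 17/4. 4⁻¹ ≡ 40 (mod 53), so λ ≡ 17·40 ≡ 44.
  x = λ² - 9 - 9 = 1936 - 18 ≡ 10; y = λ·(9 - 10) - 2 ≡ 7. → (10, 7)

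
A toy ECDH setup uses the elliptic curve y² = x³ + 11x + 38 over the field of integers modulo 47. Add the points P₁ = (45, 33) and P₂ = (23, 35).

(33, 30)

(45, 33) + (23, 35). λ = (35 - 33)/(23 - 45) ≡ 2/25 mod 47. 25⁻¹ ≡ 32 (mod 47), so λ ≡ 17.
  x = λ² - 45 - 23 = 289 - 68 ≡ 33; y = λ·(45 - 33) - 33 ≡ 30. → (33, 30)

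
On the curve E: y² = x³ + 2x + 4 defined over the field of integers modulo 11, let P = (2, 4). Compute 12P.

Double-and-add on 12 = (1100)₂. Start with P = (2, 4) for the leading 1-bit.
double: tangent at (2, 4): λ = (3·2² + 2)/(2·4) ≡ 3/8. 8⁻¹ ≡ 7 (mod 11) since 8·7 = 56 ≡ 1, so λ ≡ 3·7 ≡ 10.
  x = λ² - 2 - 2 = 100 - 4 ≡ 8; y = λ·(2 - 8) - 4 ≡ 2. → (8, 2)
add P: (8, 2) + (2, 4). λ = (4 - 2)/(2 - 8) ≡ 2/5 mod 11. 5⁻¹ ≡ 9 (mod 11), so λ ≡ 7.
  x = λ² - 8 - 2 = 49 - 10 ≡ 6; y = λ·(8 - 6) - 2 ≡ 1. → (6, 1)
double: tangent at (6, 1): λ = (3·6² + 2)/(2·1) ≡ 0/2. 2⁻¹ ≡ 6 (mod 11) since 2·6 = 12 ≡ 1, so λ ≡ 0·6 ≡ 0.
  x = λ² - 6 - 6 = 0 - 12 ≡ 10; y = λ·(6 - 10) - 1 ≡ 10. → (10, 10)
double: tangent at (10, 10): λ = (3·10² + 2)/(2·10) ≡ 5/9. 9⁻¹ ≡ 5 (mod 11), so λ ≡ 5·5 ≡ 3.
  x = λ² - 10 - 10 = 9 - 20 ≡ 0; y = λ·(10 - 0) - 10 ≡ 9. → (0, 9)

(0, 9)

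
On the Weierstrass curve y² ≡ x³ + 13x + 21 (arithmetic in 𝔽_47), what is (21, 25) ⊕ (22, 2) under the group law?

(21, 25) + (22, 2). λ = (2 - 25)/(22 - 21) ≡ 24/1 mod 47. 1⁻¹ ≡ 1 (mod 47), so λ ≡ 24.
  x = λ² - 21 - 22 = 576 - 43 ≡ 16; y = λ·(21 - 16) - 25 ≡ 1. → (16, 1)

(16, 1)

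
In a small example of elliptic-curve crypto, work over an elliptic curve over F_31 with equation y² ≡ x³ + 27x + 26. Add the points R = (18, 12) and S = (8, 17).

(18, 12) + (8, 17). λ = (17 - 12)/(8 - 18) ≡ 5/21 mod 31. 21⁻¹ ≡ 3 (mod 31), so λ ≡ 15.
  x = λ² - 18 - 8 = 225 - 26 ≡ 13; y = λ·(18 - 13) - 12 ≡ 1. → (13, 1)

(13, 1)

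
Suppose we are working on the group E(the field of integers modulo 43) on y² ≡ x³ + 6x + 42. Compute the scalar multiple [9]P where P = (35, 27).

Repeated addition: build up to 9P.
2P: tangent at (35, 27): λ = (3·35² + 6)/(2·27) ≡ 26/11. 11⁻¹ ≡ 4 (mod 43) since 11·4 = 44 ≡ 1, so λ ≡ 26·4 ≡ 18.
  x = λ² - 35 - 35 = 324 - 70 ≡ 39; y = λ·(35 - 39) - 27 ≡ 30. → (39, 30)
3P: (39, 30) + (35, 27). λ = (27 - 30)/(35 - 39) ≡ 40/39 mod 43. 39⁻¹ ≡ 32 (mod 43), so λ ≡ 33.
  x = λ² - 39 - 35 = 1089 - 74 ≡ 26; y = λ·(39 - 26) - 30 ≡ 12. → (26, 12)
4P: (26, 12) + (35, 27). λ = (27 - 12)/(35 - 26) ≡ 15/9 mod 43. 9⁻¹ ≡ 24 (mod 43), so λ ≡ 16.
  x = λ² - 26 - 35 = 256 - 61 ≡ 23; y = λ·(26 - 23) - 12 ≡ 36. → (23, 36)
5P: (23, 36) + (35, 27). λ = (27 - 36)/(35 - 23) ≡ 34/12 mod 43. 12⁻¹ ≡ 18 (mod 43), so λ ≡ 10.
  x = λ² - 23 - 35 = 100 - 58 ≡ 42; y = λ·(23 - 42) - 36 ≡ 32. → (42, 32)
6P: (42, 32) + (35, 27). λ = (27 - 32)/(35 - 42) ≡ 38/36 mod 43. 36⁻¹ ≡ 6 (mod 43), so λ ≡ 13.
  x = λ² - 42 - 35 = 169 - 77 ≡ 6; y = λ·(42 - 6) - 32 ≡ 6. → (6, 6)
7P: (6, 6) + (35, 27). λ = (27 - 6)/(35 - 6) ≡ 21/29 mod 43. 29⁻¹ ≡ 3 (mod 43), so λ ≡ 20.
  x = λ² - 6 - 35 = 400 - 41 ≡ 15; y = λ·(6 - 15) - 6 ≡ 29. → (15, 29)
8P: (15, 29) + (35, 27). λ = (27 - 29)/(35 - 15) ≡ 41/20 mod 43. 20⁻¹ ≡ 28 (mod 43) since 20·28 = 560 ≡ 1, so λ ≡ 30.
  x = λ² - 15 - 35 = 900 - 50 ≡ 33; y = λ·(15 - 33) - 29 ≡ 33. → (33, 33)
9P: (33, 33) + (35, 27). λ = (27 - 33)/(35 - 33) ≡ 37/2 mod 43. 2⁻¹ ≡ 22 (mod 43), so λ ≡ 40.
  x = λ² - 33 - 35 = 1600 - 68 ≡ 27; y = λ·(33 - 27) - 33 ≡ 35. → (27, 35)

(27, 35)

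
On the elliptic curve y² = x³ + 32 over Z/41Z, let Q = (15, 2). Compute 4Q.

(22, 26)

Double-and-add on 4 = (100)₂. Start with Q = (15, 2) for the leading 1-bit.
double: tangent at (15, 2): λ = (3·15² + 0)/(2·2) ≡ 19/4. 4⁻¹ ≡ 31 (mod 41), so λ ≡ 19·31 ≡ 15.
  x = λ² - 15 - 15 = 225 - 30 ≡ 31; y = λ·(15 - 31) - 2 ≡ 4. → (31, 4)
double: tangent at (31, 4): λ = (3·31² + 0)/(2·4) ≡ 13/8. 8⁻¹ ≡ 36 (mod 41), so λ ≡ 13·36 ≡ 17.
  x = λ² - 31 - 31 = 289 - 62 ≡ 22; y = λ·(31 - 22) - 4 ≡ 26. → (22, 26)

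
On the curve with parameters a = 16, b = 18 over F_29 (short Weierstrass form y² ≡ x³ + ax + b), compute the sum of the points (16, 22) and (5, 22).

(8, 7)

(16, 22) + (5, 22). λ = (22 - 22)/(5 - 16) ≡ 0/18 mod 29. 18⁻¹ ≡ 21 (mod 29) since 18·21 = 378 ≡ 1, so λ ≡ 0.
  x = λ² - 16 - 5 = 0 - 21 ≡ 8; y = λ·(16 - 8) - 22 ≡ 7. → (8, 7)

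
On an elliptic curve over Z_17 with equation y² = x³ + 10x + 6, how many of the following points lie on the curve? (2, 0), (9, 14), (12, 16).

(2, 0): 0² ≡ 0, rhs ≡ 0 → on.
(9, 14): 14² ≡ 9, rhs ≡ 9 → on.
(12, 16): 16² ≡ 1, rhs ≡ 1 → on.

3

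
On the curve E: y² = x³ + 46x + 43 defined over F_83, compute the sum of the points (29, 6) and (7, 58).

(29, 6) + (7, 58). λ = (58 - 6)/(7 - 29) ≡ 52/61 mod 83. 61⁻¹ ≡ 49 (mod 83), so λ ≡ 58.
  x = λ² - 29 - 7 = 3364 - 36 ≡ 8; y = λ·(29 - 8) - 6 ≡ 50. → (8, 50)

(8, 50)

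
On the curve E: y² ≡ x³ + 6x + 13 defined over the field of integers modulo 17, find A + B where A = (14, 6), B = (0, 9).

(4, 4)

(14, 6) + (0, 9). λ = (9 - 6)/(0 - 14) ≡ 3/3 mod 17. 3⁻¹ ≡ 6 (mod 17) since 3·6 = 18 ≡ 1, so λ ≡ 1.
  x = λ² - 14 - 0 = 1 - 14 ≡ 4; y = λ·(14 - 4) - 6 ≡ 4. → (4, 4)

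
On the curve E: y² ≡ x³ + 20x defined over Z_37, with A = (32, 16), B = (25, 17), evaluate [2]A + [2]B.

(10, 4)

First 2A:
Repeated addition: build up to 2A.
2A: tangent at (32, 16): λ = (3·32² + 20)/(2·16) ≡ 21/32. 32⁻¹ ≡ 22 (mod 37), so λ ≡ 21·22 ≡ 18.
  x = λ² - 32 - 32 = 324 - 64 ≡ 1; y = λ·(32 - 1) - 16 ≡ 24. → (1, 24)
2A = (1, 24).
Next 2B:
Repeated addition: build up to 2B.
2B: tangent at (25, 17): λ = (3·25² + 20)/(2·17) ≡ 8/34. 34⁻¹ ≡ 12 (mod 37), so λ ≡ 8·12 ≡ 22.
  x = λ² - 25 - 25 = 484 - 50 ≡ 27; y = λ·(25 - 27) - 17 ≡ 13. → (27, 13)
2B = (27, 13).
Finally 2A + 2B:
(1, 24) + (27, 13). λ = (13 - 24)/(27 - 1) ≡ 26/26 mod 37. 26⁻¹ ≡ 10 (mod 37), so λ ≡ 1.
  x = λ² - 1 - 27 = 1 - 28 ≡ 10; y = λ·(1 - 10) - 24 ≡ 4. → (10, 4)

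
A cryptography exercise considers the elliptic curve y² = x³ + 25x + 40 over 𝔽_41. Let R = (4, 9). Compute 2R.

(23, 21)

tangent at (4, 9): λ = (3·4² + 25)/(2·9) ≡ 32/18. 18⁻¹ ≡ 16 (mod 41), so λ ≡ 32·16 ≡ 20.
  x = λ² - 4 - 4 = 400 - 8 ≡ 23; y = λ·(4 - 23) - 9 ≡ 21. → (23, 21)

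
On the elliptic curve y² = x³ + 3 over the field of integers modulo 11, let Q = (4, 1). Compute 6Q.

Double-and-add on 6 = (110)₂. Start with Q = (4, 1) for the leading 1-bit.
double: tangent at (4, 1): λ = (3·4² + 0)/(2·1) ≡ 4/2. 2⁻¹ ≡ 6 (mod 11), so λ ≡ 4·6 ≡ 2.
  x = λ² - 4 - 4 = 4 - 8 ≡ 7; y = λ·(4 - 7) - 1 ≡ 4. → (7, 4)
add Q: (7, 4) + (4, 1). λ = (1 - 4)/(4 - 7) ≡ 8/8 mod 11. 8⁻¹ ≡ 7 (mod 11) since 8·7 = 56 ≡ 1, so λ ≡ 1.
  x = λ² - 7 - 4 = 1 - 11 ≡ 1; y = λ·(7 - 1) - 4 ≡ 2. → (1, 2)
double: tangent at (1, 2): λ = (3·1² + 0)/(2·2) ≡ 3/4. 4⁻¹ ≡ 3 (mod 11), so λ ≡ 3·3 ≡ 9.
  x = λ² - 1 - 1 = 81 - 2 ≡ 2; y = λ·(1 - 2) - 2 ≡ 0. → (2, 0)

(2, 0)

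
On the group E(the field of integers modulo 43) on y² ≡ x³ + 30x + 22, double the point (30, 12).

tangent at (30, 12): λ = (3·30² + 30)/(2·12) ≡ 21/24. 24⁻¹ ≡ 9 (mod 43), so λ ≡ 21·9 ≡ 17.
  x = λ² - 30 - 30 = 289 - 60 ≡ 14; y = λ·(30 - 14) - 12 ≡ 2. → (14, 2)

(14, 2)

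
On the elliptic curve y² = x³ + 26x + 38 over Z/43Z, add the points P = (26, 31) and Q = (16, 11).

(5, 11)

(26, 31) + (16, 11). λ = (11 - 31)/(16 - 26) ≡ 23/33 mod 43. 33⁻¹ ≡ 30 (mod 43), so λ ≡ 2.
  x = λ² - 26 - 16 = 4 - 42 ≡ 5; y = λ·(26 - 5) - 31 ≡ 11. → (5, 11)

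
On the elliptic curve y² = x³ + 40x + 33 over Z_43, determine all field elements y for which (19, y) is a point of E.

x³ + 40x + 33 = 7652 ≡ 41 (mod 43).
Square roots of 41 mod 43: 16 and 27 (since 16² = 256 ≡ 41).

16, 27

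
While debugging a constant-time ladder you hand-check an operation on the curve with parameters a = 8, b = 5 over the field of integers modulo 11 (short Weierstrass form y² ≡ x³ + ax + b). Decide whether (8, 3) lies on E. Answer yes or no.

y² = 3² ≡ 9; x³ + 8x + 5 = 581 ≡ 9 (mod 11). 9 = 9.

yes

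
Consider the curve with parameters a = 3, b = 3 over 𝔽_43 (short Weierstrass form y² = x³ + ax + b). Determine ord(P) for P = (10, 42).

11

2P: tangent at (10, 42): λ = (3·10² + 3)/(2·42) ≡ 2/41. 41⁻¹ ≡ 21 (mod 43) since 41·21 = 861 ≡ 1, so λ ≡ 2·21 ≡ 42.
  x = λ² - 10 - 10 = 1764 - 20 ≡ 24; y = λ·(10 - 24) - 42 ≡ 15. → (24, 15)
3P: (24, 15) + (10, 42). λ = (42 - 15)/(10 - 24) ≡ 27/29 mod 43. 29⁻¹ ≡ 3 (mod 43), so λ ≡ 38.
  x = λ² - 24 - 10 = 1444 - 34 ≡ 34; y = λ·(24 - 34) - 15 ≡ 35. → (34, 35)
4P: (34, 35) + (10, 42). λ = (42 - 35)/(10 - 34) ≡ 7/19 mod 43. 19⁻¹ ≡ 34 (mod 43), so λ ≡ 23.
  x = λ² - 34 - 10 = 529 - 44 ≡ 12; y = λ·(34 - 12) - 35 ≡ 41. → (12, 41)
5P: (12, 41) + (10, 42). λ = (42 - 41)/(10 - 12) ≡ 1/41 mod 43. 41⁻¹ ≡ 21 (mod 43), so λ ≡ 21.
  x = λ² - 12 - 10 = 441 - 22 ≡ 32; y = λ·(12 - 32) - 41 ≡ 12. → (32, 12)
6P: (32, 12) + (10, 42). λ = (42 - 12)/(10 - 32) ≡ 30/21 mod 43. 21⁻¹ ≡ 41 (mod 43), so λ ≡ 26.
  x = λ² - 32 - 10 = 676 - 42 ≡ 32; y = λ·(32 - 32) - 12 ≡ 31. → (32, 31)
7P: (32, 31) + (10, 42). λ = (42 - 31)/(10 - 32) ≡ 11/21 mod 43. 21⁻¹ ≡ 41 (mod 43), so λ ≡ 21.
  x = λ² - 32 - 10 = 441 - 42 ≡ 12; y = λ·(32 - 12) - 31 ≡ 2. → (12, 2)
8P: (12, 2) + (10, 42). λ = (42 - 2)/(10 - 12) ≡ 40/41 mod 43. 41⁻¹ ≡ 21 (mod 43) since 41·21 = 861 ≡ 1, so λ ≡ 23.
  x = λ² - 12 - 10 = 529 - 22 ≡ 34; y = λ·(12 - 34) - 2 ≡ 8. → (34, 8)
9P: (34, 8) + (10, 42). λ = (42 - 8)/(10 - 34) ≡ 34/19 mod 43. 19⁻¹ ≡ 34 (mod 43), so λ ≡ 38.
  x = λ² - 34 - 10 = 1444 - 44 ≡ 24; y = λ·(34 - 24) - 8 ≡ 28. → (24, 28)
10P: (24, 28) + (10, 42). λ = (42 - 28)/(10 - 24) ≡ 14/29 mod 43. 29⁻¹ ≡ 3 (mod 43) since 29·3 = 87 ≡ 1, so λ ≡ 42.
  x = λ² - 24 - 10 = 1764 - 34 ≡ 10; y = λ·(24 - 10) - 28 ≡ 1. → (10, 1)
11P: (10, 1) + (10, 42): same x and y₁ ≡ -y₂, so the sum is ∞.
11P = ∞, so the order is 11.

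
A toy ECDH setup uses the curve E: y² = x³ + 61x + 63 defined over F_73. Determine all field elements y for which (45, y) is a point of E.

x³ + 61x + 63 = 93933 ≡ 55 (mod 73).
Square roots of 55 mod 73: 36 and 37 (since 36² = 1296 ≡ 55).

36, 37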